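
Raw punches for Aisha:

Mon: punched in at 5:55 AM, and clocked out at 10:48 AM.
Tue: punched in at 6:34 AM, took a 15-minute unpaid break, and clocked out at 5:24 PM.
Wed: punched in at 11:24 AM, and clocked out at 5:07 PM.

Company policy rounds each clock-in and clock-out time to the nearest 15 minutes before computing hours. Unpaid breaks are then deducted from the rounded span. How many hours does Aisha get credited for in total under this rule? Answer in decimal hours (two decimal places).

Mon: in 5:55 AM→6:00 AM, out 10:48 AM→10:45 AM; 4 h 45 min
Tue: in 6:34 AM→6:30 AM, out 5:24 PM→5:30 PM; 11 h 0 min − 15 min = 10 h 45 min
Wed: in 11:24 AM→11:30 AM, out 5:07 PM→5:00 PM; 5 h 30 min
Total credited: 21 h 0 min.

21.00 hours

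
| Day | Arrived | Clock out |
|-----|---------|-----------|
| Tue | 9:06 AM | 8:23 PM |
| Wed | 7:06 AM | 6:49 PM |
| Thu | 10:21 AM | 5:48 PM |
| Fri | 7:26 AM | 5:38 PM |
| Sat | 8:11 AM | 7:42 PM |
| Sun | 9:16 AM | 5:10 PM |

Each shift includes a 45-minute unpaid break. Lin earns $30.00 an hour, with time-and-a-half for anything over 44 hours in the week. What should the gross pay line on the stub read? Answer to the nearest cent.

$1840.50

Tue: 9:06 AM–8:23 PM = 11 h 17 min; less 45 min break → 10 h 32 min
Wed: 7:06 AM–6:49 PM = 11 h 43 min; less 45 min break → 10 h 58 min
Thu: 10:21 AM–5:48 PM = 7 h 27 min; less 45 min break → 6 h 42 min
Fri: 7:26 AM–5:38 PM = 10 h 12 min; less 45 min break → 9 h 27 min
Sat: 8:11 AM–7:42 PM = 11 h 31 min; less 45 min break → 10 h 46 min
Sun: 9:16 AM–5:10 PM = 7 h 54 min; less 45 min break → 7 h 9 min
Total worked: 55 h 34 min = 3334 min.
Regular 44 h 0 min = 2640 min at $30.00/h; overtime 11 h 34 min = 694 min at $45.00/h.
Pay = (2640 × $30.00 + 694 × $45.00) ÷ 60 = $1840.50.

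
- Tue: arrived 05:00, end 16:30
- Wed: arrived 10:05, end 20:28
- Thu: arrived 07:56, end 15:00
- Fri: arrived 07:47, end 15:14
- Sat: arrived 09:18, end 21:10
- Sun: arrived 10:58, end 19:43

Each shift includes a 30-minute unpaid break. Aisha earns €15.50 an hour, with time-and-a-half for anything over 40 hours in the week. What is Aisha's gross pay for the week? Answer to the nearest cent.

€945.89

Tue: 05:00–16:30 = 11 h 30 min; less 30 min break → 11 h 0 min
Wed: 10:05–20:28 = 10 h 23 min; less 30 min break → 9 h 53 min
Thu: 07:56–15:00 = 7 h 4 min; less 30 min break → 6 h 34 min
Fri: 07:47–15:14 = 7 h 27 min; less 30 min break → 6 h 57 min
Sat: 09:18–21:10 = 11 h 52 min; less 30 min break → 11 h 22 min
Sun: 10:58–19:43 = 8 h 45 min; less 30 min break → 8 h 15 min
Total worked: 54 h 1 min = 3241 min.
Regular 40 h 0 min = 2400 min at €15.50/h; overtime 14 h 1 min = 841 min at €23.25/h.
Pay = (2400 × €15.50 + 841 × €23.25) ÷ 60 = €945.89.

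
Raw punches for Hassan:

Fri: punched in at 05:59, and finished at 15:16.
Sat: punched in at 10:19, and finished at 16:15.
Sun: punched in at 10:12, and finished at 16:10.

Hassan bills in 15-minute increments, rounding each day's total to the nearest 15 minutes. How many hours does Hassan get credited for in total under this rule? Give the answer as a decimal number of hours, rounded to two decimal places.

21.25 hours

Fri: 05:59–15:16 = 9 h 17 min → rounds to 9 h 15 min
Sat: 10:19–16:15 = 5 h 56 min → rounds to 6 h 0 min
Sun: 10:12–16:10 = 5 h 58 min → rounds to 6 h 0 min
Total credited: 21 h 15 min.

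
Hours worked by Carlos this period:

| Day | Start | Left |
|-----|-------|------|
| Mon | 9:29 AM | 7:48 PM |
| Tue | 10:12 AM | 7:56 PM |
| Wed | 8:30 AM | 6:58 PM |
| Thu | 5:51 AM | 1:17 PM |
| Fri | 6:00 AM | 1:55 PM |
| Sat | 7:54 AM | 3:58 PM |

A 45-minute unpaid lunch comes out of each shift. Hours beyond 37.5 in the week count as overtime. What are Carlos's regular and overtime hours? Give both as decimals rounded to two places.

Regular 37.50 hours, overtime 11.93 hours

Mon: 9:29 AM–7:48 PM = 10 h 19 min; less 45 min break → 9 h 34 min
Tue: 10:12 AM–7:56 PM = 9 h 44 min; less 45 min break → 8 h 59 min
Wed: 8:30 AM–6:58 PM = 10 h 28 min; less 45 min break → 9 h 43 min
Thu: 5:51 AM–1:17 PM = 7 h 26 min; less 45 min break → 6 h 41 min
Fri: 6:00 AM–1:55 PM = 7 h 55 min; less 45 min break → 7 h 10 min
Sat: 7:54 AM–3:58 PM = 8 h 4 min; less 45 min break → 7 h 19 min
Total worked: 49 h 26 min = 49.43 h.
Threshold 37.5 h → overtime 11 h 56 min, regular 37 h 30 min.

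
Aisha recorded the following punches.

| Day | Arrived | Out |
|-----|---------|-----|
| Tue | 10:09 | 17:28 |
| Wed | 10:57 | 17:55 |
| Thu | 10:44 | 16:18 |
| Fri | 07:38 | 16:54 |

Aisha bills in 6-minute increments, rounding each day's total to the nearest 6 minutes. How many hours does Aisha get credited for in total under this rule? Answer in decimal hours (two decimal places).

29.20 hours

Tue: 10:09–17:28 = 7 h 19 min → rounds to 7 h 18 min
Wed: 10:57–17:55 = 6 h 58 min → rounds to 7 h 0 min
Thu: 10:44–16:18 = 5 h 34 min → rounds to 5 h 36 min
Fri: 07:38–16:54 = 9 h 16 min → rounds to 9 h 18 min
Total credited: 29 h 12 min.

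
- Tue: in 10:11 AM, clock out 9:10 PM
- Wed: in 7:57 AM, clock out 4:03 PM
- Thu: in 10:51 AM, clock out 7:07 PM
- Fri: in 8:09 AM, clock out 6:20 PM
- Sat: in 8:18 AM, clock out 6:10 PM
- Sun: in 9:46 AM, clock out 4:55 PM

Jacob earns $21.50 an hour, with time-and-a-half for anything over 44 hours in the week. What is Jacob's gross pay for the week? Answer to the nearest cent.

Tue: 10:11 AM–9:10 PM = 10 h 59 min
Wed: 7:57 AM–4:03 PM = 8 h 6 min
Thu: 10:51 AM–7:07 PM = 8 h 16 min
Fri: 8:09 AM–6:20 PM = 10 h 11 min
Sat: 8:18 AM–6:10 PM = 9 h 52 min
Sun: 9:46 AM–4:55 PM = 7 h 9 min
Total worked: 54 h 33 min = 3273 min.
Regular 44 h 0 min = 2640 min at $21.50/h; overtime 10 h 33 min = 633 min at $32.25/h.
Pay = (2640 × $21.50 + 633 × $32.25) ÷ 60 = $1286.24.

$1286.24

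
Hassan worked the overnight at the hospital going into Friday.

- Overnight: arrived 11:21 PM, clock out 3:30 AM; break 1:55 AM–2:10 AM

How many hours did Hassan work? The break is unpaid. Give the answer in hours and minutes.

3 h 54 min

Overnight: 11:21 PM → midnight = 0 h 39 min; midnight → 3:30 AM = 3 h 30 min; span 4 h 9 min; less 15 min break → 3 h 54 min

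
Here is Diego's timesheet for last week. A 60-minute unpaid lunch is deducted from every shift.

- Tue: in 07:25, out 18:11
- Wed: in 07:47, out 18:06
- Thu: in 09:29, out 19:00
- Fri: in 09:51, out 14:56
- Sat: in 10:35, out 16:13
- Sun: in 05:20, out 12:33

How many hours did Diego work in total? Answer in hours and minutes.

42 h 32 min

Tue: 07:25–18:11 = 10 h 46 min; less 60 min break → 9 h 46 min
Wed: 07:47–18:06 = 10 h 19 min; less 60 min break → 9 h 19 min
Thu: 09:29–19:00 = 9 h 31 min; less 60 min break → 8 h 31 min
Fri: 09:51–14:56 = 5 h 5 min; less 60 min break → 4 h 5 min
Sat: 10:35–16:13 = 5 h 38 min; less 60 min break → 4 h 38 min
Sun: 05:20–12:33 = 7 h 13 min; less 60 min break → 6 h 13 min
Total: 9 h 46 min + 9 h 19 min + 8 h 31 min + 4 h 5 min + 4 h 38 min + 6 h 13 min = 42 h 32 min.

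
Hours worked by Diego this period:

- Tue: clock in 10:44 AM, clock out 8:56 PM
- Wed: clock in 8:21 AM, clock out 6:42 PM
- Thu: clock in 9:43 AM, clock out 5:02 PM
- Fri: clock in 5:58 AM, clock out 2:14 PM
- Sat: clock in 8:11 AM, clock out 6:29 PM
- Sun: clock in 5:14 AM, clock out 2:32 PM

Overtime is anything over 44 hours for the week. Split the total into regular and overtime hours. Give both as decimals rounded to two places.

Tue: 10:44 AM–8:56 PM = 10 h 12 min
Wed: 8:21 AM–6:42 PM = 10 h 21 min
Thu: 9:43 AM–5:02 PM = 7 h 19 min
Fri: 5:58 AM–2:14 PM = 8 h 16 min
Sat: 8:11 AM–6:29 PM = 10 h 18 min
Sun: 5:14 AM–2:32 PM = 9 h 18 min
Total worked: 55 h 44 min = 55.73 h.
Threshold 44 h → overtime 11 h 44 min, regular 44 h 0 min.

Regular 44.00 hours, overtime 11.73 hours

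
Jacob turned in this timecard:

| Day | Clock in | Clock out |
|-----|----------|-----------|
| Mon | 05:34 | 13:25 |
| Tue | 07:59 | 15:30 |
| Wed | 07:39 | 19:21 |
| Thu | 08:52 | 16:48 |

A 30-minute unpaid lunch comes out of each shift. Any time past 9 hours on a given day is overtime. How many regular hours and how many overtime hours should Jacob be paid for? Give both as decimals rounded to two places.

Regular 30.80 hours, overtime 2.20 hours

Mon: 05:34–13:25 = 7 h 51 min; less 30 min break → 7 h 21 min
Tue: 07:59–15:30 = 7 h 31 min; less 30 min break → 7 h 1 min
Wed: 07:39–19:21 = 11 h 42 min; less 30 min break → 11 h 12 min
Thu: 08:52–16:48 = 7 h 56 min; less 30 min break → 7 h 26 min
Mon reg 7 h 21 min / OT 0 h 0 min; Tue reg 7 h 1 min / OT 0 h 0 min; Wed reg 9 h 0 min / OT 2 h 12 min; Thu reg 7 h 26 min / OT 0 h 0 min.
Totals: regular 30 h 48 min, overtime 2 h 12 min.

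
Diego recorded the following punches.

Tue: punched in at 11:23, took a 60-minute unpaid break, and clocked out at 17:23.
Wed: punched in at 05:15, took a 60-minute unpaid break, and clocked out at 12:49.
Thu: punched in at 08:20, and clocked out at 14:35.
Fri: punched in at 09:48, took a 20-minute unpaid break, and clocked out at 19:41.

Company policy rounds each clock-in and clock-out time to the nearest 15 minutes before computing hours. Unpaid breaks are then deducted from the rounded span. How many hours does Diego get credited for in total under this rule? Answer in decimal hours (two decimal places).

Tue: in 11:23→11:30, out 17:23→17:30; 6 h 0 min − 60 min = 5 h 0 min
Wed: in 05:15→05:15, out 12:49→12:45; 7 h 30 min − 60 min = 6 h 30 min
Thu: in 08:20→08:15, out 14:35→14:30; 6 h 15 min
Fri: in 09:48→09:45, out 19:41→19:45; 10 h 0 min − 20 min = 9 h 40 min
Total credited: 27 h 25 min.

27.42 hours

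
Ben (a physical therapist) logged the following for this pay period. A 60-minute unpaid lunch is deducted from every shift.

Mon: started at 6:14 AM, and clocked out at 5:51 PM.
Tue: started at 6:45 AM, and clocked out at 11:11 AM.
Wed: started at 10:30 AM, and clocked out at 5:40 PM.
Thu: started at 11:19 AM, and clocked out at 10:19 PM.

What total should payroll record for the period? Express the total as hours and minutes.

Mon: 6:14 AM–5:51 PM = 11 h 37 min; less 60 min break → 10 h 37 min
Tue: 6:45 AM–11:11 AM = 4 h 26 min; less 60 min break → 3 h 26 min
Wed: 10:30 AM–5:40 PM = 7 h 10 min; less 60 min break → 6 h 10 min
Thu: 11:19 AM–10:19 PM = 11 h 0 min; less 60 min break → 10 h 0 min
Total: 10 h 37 min + 3 h 26 min + 6 h 10 min + 10 h 0 min = 30 h 13 min.

30 h 13 min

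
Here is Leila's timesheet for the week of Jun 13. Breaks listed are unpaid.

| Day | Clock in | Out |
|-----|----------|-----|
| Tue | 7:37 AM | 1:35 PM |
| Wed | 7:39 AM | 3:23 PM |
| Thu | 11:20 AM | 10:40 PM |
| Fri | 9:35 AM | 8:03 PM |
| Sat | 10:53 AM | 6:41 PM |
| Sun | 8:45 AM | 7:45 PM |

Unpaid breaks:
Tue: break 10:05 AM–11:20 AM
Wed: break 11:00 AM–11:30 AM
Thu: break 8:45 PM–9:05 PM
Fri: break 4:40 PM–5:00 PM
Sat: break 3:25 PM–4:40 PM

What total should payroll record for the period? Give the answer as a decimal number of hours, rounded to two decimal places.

Tue: 7:37 AM–1:35 PM = 5 h 58 min; less 75 min break → 4 h 43 min
Wed: 7:39 AM–3:23 PM = 7 h 44 min; less 30 min break → 7 h 14 min
Thu: 11:20 AM–10:40 PM = 11 h 20 min; less 20 min break → 11 h 0 min
Fri: 9:35 AM–8:03 PM = 10 h 28 min; less 20 min break → 10 h 8 min
Sat: 10:53 AM–6:41 PM = 7 h 48 min; less 75 min break → 6 h 33 min
Sun: 8:45 AM–7:45 PM = 11 h 0 min
Total: 4 h 43 min + 7 h 14 min + 11 h 0 min + 10 h 8 min + 6 h 33 min + 11 h 0 min = 50 h 38 min.

50.63 hours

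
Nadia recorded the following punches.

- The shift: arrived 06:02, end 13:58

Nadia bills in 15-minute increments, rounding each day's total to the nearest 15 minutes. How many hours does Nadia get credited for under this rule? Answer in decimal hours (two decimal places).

8.00 hours

The shift: 06:02–13:58 = 7 h 56 min → rounds to 8 h 0 min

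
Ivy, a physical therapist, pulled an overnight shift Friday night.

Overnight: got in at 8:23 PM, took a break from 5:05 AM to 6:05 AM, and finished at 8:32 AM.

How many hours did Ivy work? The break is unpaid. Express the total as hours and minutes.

11 h 9 min

Overnight: 8:23 PM → midnight = 3 h 37 min; midnight → 8:32 AM = 8 h 32 min; span 12 h 9 min; less 60 min break → 11 h 9 min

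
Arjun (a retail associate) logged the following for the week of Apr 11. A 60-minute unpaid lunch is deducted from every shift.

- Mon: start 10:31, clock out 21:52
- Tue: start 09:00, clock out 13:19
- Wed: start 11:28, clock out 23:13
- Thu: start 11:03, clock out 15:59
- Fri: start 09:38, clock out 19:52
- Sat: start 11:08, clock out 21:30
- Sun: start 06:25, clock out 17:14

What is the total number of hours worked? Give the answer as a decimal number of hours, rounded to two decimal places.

56.77 hours

Mon: 10:31–21:52 = 11 h 21 min; less 60 min break → 10 h 21 min
Tue: 09:00–13:19 = 4 h 19 min; less 60 min break → 3 h 19 min
Wed: 11:28–23:13 = 11 h 45 min; less 60 min break → 10 h 45 min
Thu: 11:03–15:59 = 4 h 56 min; less 60 min break → 3 h 56 min
Fri: 09:38–19:52 = 10 h 14 min; less 60 min break → 9 h 14 min
Sat: 11:08–21:30 = 10 h 22 min; less 60 min break → 9 h 22 min
Sun: 06:25–17:14 = 10 h 49 min; less 60 min break → 9 h 49 min
Total: 10 h 21 min + 3 h 19 min + 10 h 45 min + 3 h 56 min + 9 h 14 min + 9 h 22 min + 9 h 49 min = 56 h 46 min.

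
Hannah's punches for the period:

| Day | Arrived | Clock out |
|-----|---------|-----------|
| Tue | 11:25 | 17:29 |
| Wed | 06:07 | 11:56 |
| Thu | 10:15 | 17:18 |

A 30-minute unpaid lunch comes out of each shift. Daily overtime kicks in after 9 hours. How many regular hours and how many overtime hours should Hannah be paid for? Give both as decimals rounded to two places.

Regular 17.43 hours, overtime 0.00 hours

Tue: 11:25–17:29 = 6 h 4 min; less 30 min break → 5 h 34 min
Wed: 06:07–11:56 = 5 h 49 min; less 30 min break → 5 h 19 min
Thu: 10:15–17:18 = 7 h 3 min; less 30 min break → 6 h 33 min
Tue reg 5 h 34 min / OT 0 h 0 min; Wed reg 5 h 19 min / OT 0 h 0 min; Thu reg 6 h 33 min / OT 0 h 0 min.
Totals: regular 17 h 26 min, overtime 0 h 0 min.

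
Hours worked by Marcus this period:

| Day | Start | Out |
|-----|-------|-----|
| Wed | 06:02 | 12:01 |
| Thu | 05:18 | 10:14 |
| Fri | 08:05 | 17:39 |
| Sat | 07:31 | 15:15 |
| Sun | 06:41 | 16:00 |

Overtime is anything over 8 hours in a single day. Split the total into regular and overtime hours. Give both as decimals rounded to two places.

Wed: 06:02–12:01 = 5 h 59 min
Thu: 05:18–10:14 = 4 h 56 min
Fri: 08:05–17:39 = 9 h 34 min
Sat: 07:31–15:15 = 7 h 44 min
Sun: 06:41–16:00 = 9 h 19 min
Wed reg 5 h 59 min / OT 0 h 0 min; Thu reg 4 h 56 min / OT 0 h 0 min; Fri reg 8 h 0 min / OT 1 h 34 min; Sat reg 7 h 44 min / OT 0 h 0 min; Sun reg 8 h 0 min / OT 1 h 19 min.
Totals: regular 34 h 39 min, overtime 2 h 53 min.

Regular 34.65 hours, overtime 2.88 hours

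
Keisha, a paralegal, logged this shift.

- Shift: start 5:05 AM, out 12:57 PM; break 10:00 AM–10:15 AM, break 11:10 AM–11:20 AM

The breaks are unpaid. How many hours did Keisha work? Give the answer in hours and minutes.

7 h 27 min

Shift: 5:05 AM–12:57 PM = 7 h 52 min; less 25 min break → 7 h 27 min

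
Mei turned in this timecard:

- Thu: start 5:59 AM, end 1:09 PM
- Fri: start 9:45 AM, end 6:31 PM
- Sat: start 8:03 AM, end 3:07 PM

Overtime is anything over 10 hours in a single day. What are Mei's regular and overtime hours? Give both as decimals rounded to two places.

Regular 23.00 hours, overtime 0.00 hours

Thu: 5:59 AM–1:09 PM = 7 h 10 min
Fri: 9:45 AM–6:31 PM = 8 h 46 min
Sat: 8:03 AM–3:07 PM = 7 h 4 min
Thu reg 7 h 10 min / OT 0 h 0 min; Fri reg 8 h 46 min / OT 0 h 0 min; Sat reg 7 h 4 min / OT 0 h 0 min.
Totals: regular 23 h 0 min, overtime 0 h 0 min.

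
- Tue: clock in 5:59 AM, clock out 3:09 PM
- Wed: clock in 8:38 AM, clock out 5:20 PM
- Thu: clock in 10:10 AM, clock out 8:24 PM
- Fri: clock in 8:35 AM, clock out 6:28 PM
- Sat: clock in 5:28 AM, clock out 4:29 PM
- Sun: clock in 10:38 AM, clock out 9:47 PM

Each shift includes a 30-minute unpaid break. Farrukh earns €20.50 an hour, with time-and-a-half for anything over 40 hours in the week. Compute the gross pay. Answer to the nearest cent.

€1347.36

Tue: 5:59 AM–3:09 PM = 9 h 10 min; less 30 min break → 8 h 40 min
Wed: 8:38 AM–5:20 PM = 8 h 42 min; less 30 min break → 8 h 12 min
Thu: 10:10 AM–8:24 PM = 10 h 14 min; less 30 min break → 9 h 44 min
Fri: 8:35 AM–6:28 PM = 9 h 53 min; less 30 min break → 9 h 23 min
Sat: 5:28 AM–4:29 PM = 11 h 1 min; less 30 min break → 10 h 31 min
Sun: 10:38 AM–9:47 PM = 11 h 9 min; less 30 min break → 10 h 39 min
Total worked: 57 h 9 min = 3429 min.
Regular 40 h 0 min = 2400 min at €20.50/h; overtime 17 h 9 min = 1029 min at €30.75/h.
Pay = (2400 × €20.50 + 1029 × €30.75) ÷ 60 = €1347.36.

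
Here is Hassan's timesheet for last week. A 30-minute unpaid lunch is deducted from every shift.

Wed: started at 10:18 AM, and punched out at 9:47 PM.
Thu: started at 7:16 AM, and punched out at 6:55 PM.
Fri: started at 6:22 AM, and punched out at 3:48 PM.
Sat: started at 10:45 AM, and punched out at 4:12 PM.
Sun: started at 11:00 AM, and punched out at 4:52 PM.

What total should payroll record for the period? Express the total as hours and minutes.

Wed: 10:18 AM–9:47 PM = 11 h 29 min; less 30 min break → 10 h 59 min
Thu: 7:16 AM–6:55 PM = 11 h 39 min; less 30 min break → 11 h 9 min
Fri: 6:22 AM–3:48 PM = 9 h 26 min; less 30 min break → 8 h 56 min
Sat: 10:45 AM–4:12 PM = 5 h 27 min; less 30 min break → 4 h 57 min
Sun: 11:00 AM–4:52 PM = 5 h 52 min; less 30 min break → 5 h 22 min
Total: 10 h 59 min + 11 h 9 min + 8 h 56 min + 4 h 57 min + 5 h 22 min = 41 h 23 min.

41 h 23 min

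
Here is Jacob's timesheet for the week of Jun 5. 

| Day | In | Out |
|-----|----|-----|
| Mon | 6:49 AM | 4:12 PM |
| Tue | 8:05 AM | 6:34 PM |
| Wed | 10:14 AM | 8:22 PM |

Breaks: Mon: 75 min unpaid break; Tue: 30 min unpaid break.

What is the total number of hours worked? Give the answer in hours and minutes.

Mon: 6:49 AM–4:12 PM = 9 h 23 min; less 75 min break → 8 h 8 min
Tue: 8:05 AM–6:34 PM = 10 h 29 min; less 30 min break → 9 h 59 min
Wed: 10:14 AM–8:22 PM = 10 h 8 min
Total: 8 h 8 min + 9 h 59 min + 10 h 8 min = 28 h 15 min.

28 h 15 min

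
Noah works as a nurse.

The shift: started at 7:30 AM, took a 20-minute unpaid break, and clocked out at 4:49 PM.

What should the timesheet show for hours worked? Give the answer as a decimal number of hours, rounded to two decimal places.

8.98 hours

The shift: 7:30 AM–4:49 PM = 9 h 19 min; less 20 min break → 8 h 59 min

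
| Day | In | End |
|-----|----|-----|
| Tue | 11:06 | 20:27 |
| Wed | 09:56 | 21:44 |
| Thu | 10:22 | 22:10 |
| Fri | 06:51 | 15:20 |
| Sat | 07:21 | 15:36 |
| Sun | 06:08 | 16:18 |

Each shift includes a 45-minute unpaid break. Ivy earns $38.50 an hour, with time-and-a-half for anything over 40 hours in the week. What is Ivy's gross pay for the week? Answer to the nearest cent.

$2426.46

Tue: 11:06–20:27 = 9 h 21 min; less 45 min break → 8 h 36 min
Wed: 09:56–21:44 = 11 h 48 min; less 45 min break → 11 h 3 min
Thu: 10:22–22:10 = 11 h 48 min; less 45 min break → 11 h 3 min
Fri: 06:51–15:20 = 8 h 29 min; less 45 min break → 7 h 44 min
Sat: 07:21–15:36 = 8 h 15 min; less 45 min break → 7 h 30 min
Sun: 06:08–16:18 = 10 h 10 min; less 45 min break → 9 h 25 min
Total worked: 55 h 21 min = 3321 min.
Regular 40 h 0 min = 2400 min at $38.50/h; overtime 15 h 21 min = 921 min at $57.75/h.
Pay = (2400 × $38.50 + 921 × $57.75) ÷ 60 = $2426.46.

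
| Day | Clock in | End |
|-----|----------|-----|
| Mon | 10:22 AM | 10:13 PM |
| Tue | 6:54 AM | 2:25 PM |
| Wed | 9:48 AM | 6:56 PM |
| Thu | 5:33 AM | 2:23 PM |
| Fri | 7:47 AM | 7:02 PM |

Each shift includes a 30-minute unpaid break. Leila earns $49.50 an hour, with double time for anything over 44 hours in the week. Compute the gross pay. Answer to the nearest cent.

$2384.25

Mon: 10:22 AM–10:13 PM = 11 h 51 min; less 30 min break → 11 h 21 min
Tue: 6:54 AM–2:25 PM = 7 h 31 min; less 30 min break → 7 h 1 min
Wed: 9:48 AM–6:56 PM = 9 h 8 min; less 30 min break → 8 h 38 min
Thu: 5:33 AM–2:23 PM = 8 h 50 min; less 30 min break → 8 h 20 min
Fri: 7:47 AM–7:02 PM = 11 h 15 min; less 30 min break → 10 h 45 min
Total worked: 46 h 5 min = 2765 min.
Regular 44 h 0 min = 2640 min at $49.50/h; overtime 2 h 5 min = 125 min at $99.00/h.
Pay = (2640 × $49.50 + 125 × $99.00) ÷ 60 = $2384.25.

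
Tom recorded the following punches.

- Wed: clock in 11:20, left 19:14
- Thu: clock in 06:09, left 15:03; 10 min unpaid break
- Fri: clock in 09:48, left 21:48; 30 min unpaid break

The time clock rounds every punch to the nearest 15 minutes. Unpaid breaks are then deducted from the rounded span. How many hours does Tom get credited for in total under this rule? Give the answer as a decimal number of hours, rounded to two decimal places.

28.08 hours

Wed: in 11:20→11:15, out 19:14→19:15; 8 h 0 min
Thu: in 06:09→06:15, out 15:03→15:00; 8 h 45 min − 10 min = 8 h 35 min
Fri: in 09:48→09:45, out 21:48→21:45; 12 h 0 min − 30 min = 11 h 30 min
Total credited: 28 h 5 min.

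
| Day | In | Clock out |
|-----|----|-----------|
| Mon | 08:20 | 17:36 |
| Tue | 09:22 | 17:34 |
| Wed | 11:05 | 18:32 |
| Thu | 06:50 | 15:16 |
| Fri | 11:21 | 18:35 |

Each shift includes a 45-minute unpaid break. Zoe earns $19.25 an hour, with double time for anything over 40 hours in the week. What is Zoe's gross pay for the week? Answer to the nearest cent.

$709.04

Mon: 08:20–17:36 = 9 h 16 min; less 45 min break → 8 h 31 min
Tue: 09:22–17:34 = 8 h 12 min; less 45 min break → 7 h 27 min
Wed: 11:05–18:32 = 7 h 27 min; less 45 min break → 6 h 42 min
Thu: 06:50–15:16 = 8 h 26 min; less 45 min break → 7 h 41 min
Fri: 11:21–18:35 = 7 h 14 min; less 45 min break → 6 h 29 min
Total worked: 36 h 50 min = 2210 min.
Regular 36 h 50 min = 2210 min at $19.25/h; overtime 0 h 0 min = 0 min at $38.50/h.
Pay = (2210 × $19.25 + 0 × $38.50) ÷ 60 = $709.04.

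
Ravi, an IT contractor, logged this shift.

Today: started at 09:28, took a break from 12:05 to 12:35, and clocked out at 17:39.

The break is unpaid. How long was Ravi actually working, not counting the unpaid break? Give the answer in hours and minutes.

7 h 41 min

Today: 09:28–17:39 = 8 h 11 min; less 30 min break → 7 h 41 min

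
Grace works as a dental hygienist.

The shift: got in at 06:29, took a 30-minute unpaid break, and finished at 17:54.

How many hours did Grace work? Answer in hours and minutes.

The shift: 06:29–17:54 = 11 h 25 min; less 30 min break → 10 h 55 min

10 h 55 min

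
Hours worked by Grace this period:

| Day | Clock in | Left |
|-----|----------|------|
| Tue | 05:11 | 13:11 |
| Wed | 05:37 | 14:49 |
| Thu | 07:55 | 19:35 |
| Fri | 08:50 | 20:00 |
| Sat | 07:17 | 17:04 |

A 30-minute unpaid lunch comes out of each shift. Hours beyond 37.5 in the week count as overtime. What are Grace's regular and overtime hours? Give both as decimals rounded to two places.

Regular 37.50 hours, overtime 9.82 hours

Tue: 05:11–13:11 = 8 h 0 min; less 30 min break → 7 h 30 min
Wed: 05:37–14:49 = 9 h 12 min; less 30 min break → 8 h 42 min
Thu: 07:55–19:35 = 11 h 40 min; less 30 min break → 11 h 10 min
Fri: 08:50–20:00 = 11 h 10 min; less 30 min break → 10 h 40 min
Sat: 07:17–17:04 = 9 h 47 min; less 30 min break → 9 h 17 min
Total worked: 47 h 19 min = 47.32 h.
Threshold 37.5 h → overtime 9 h 49 min, regular 37 h 30 min.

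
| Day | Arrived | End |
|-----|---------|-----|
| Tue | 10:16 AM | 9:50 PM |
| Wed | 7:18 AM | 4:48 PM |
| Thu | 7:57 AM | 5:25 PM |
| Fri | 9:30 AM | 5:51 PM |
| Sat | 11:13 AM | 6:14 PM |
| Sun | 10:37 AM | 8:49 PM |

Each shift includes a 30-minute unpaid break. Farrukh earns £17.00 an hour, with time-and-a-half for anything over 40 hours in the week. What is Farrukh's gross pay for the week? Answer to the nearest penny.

Tue: 10:16 AM–9:50 PM = 11 h 34 min; less 30 min break → 11 h 4 min
Wed: 7:18 AM–4:48 PM = 9 h 30 min; less 30 min break → 9 h 0 min
Thu: 7:57 AM–5:25 PM = 9 h 28 min; less 30 min break → 8 h 58 min
Fri: 9:30 AM–5:51 PM = 8 h 21 min; less 30 min break → 7 h 51 min
Sat: 11:13 AM–6:14 PM = 7 h 1 min; less 30 min break → 6 h 31 min
Sun: 10:37 AM–8:49 PM = 10 h 12 min; less 30 min break → 9 h 42 min
Total worked: 53 h 6 min = 3186 min.
Regular 40 h 0 min = 2400 min at £17.00/h; overtime 13 h 6 min = 786 min at £25.50/h.
Pay = (2400 × £17.00 + 786 × £25.50) ÷ 60 = £1014.05.

£1014.05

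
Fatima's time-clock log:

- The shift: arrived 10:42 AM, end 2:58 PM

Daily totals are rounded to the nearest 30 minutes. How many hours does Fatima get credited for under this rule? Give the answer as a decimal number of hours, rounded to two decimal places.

The shift: 10:42 AM–2:58 PM = 4 h 16 min → rounds to 4 h 30 min

4.50 hours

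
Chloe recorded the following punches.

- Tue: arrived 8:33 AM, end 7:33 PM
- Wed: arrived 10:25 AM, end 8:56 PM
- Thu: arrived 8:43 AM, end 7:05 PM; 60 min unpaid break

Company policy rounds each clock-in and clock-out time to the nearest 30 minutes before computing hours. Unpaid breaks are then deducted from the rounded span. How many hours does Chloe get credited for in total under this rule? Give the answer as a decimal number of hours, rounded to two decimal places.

31.00 hours

Tue: in 8:33 AM→8:30 AM, out 7:33 PM→7:30 PM; 11 h 0 min
Wed: in 10:25 AM→10:30 AM, out 8:56 PM→9:00 PM; 10 h 30 min
Thu: in 8:43 AM→8:30 AM, out 7:05 PM→7:00 PM; 10 h 30 min − 60 min = 9 h 30 min
Total credited: 31 h 0 min.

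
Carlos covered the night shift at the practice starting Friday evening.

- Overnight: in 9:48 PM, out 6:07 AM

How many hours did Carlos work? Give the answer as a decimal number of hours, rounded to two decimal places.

Overnight: 9:48 PM → midnight = 2 h 12 min; midnight → 6:07 AM = 6 h 7 min; span 8 h 19 min

8.32 hours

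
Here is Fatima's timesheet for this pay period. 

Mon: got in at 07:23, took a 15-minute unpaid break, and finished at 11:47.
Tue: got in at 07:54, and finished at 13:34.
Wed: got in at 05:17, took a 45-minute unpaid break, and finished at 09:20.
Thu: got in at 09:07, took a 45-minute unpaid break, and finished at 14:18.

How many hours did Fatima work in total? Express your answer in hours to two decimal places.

17.55 hours

Mon: 07:23–11:47 = 4 h 24 min; less 15 min break → 4 h 9 min
Tue: 07:54–13:34 = 5 h 40 min
Wed: 05:17–09:20 = 4 h 3 min; less 45 min break → 3 h 18 min
Thu: 09:07–14:18 = 5 h 11 min; less 45 min break → 4 h 26 min
Total: 4 h 9 min + 5 h 40 min + 3 h 18 min + 4 h 26 min = 17 h 33 min.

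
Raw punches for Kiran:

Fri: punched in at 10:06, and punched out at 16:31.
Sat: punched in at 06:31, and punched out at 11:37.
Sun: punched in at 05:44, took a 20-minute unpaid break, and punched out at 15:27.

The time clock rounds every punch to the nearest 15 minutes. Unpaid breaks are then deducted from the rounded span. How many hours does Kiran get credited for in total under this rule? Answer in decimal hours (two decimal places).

Fri: in 10:06→10:00, out 16:31→16:30; 6 h 30 min
Sat: in 06:31→06:30, out 11:37→11:30; 5 h 0 min
Sun: in 05:44→05:45, out 15:27→15:30; 9 h 45 min − 20 min = 9 h 25 min
Total credited: 20 h 55 min.

20.92 hours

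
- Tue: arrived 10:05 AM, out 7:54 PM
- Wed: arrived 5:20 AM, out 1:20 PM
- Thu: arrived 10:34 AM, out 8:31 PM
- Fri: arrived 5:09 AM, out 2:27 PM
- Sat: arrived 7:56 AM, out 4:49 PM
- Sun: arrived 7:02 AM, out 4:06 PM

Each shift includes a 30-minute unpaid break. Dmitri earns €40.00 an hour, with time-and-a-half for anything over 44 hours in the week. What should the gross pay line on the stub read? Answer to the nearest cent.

Tue: 10:05 AM–7:54 PM = 9 h 49 min; less 30 min break → 9 h 19 min
Wed: 5:20 AM–1:20 PM = 8 h 0 min; less 30 min break → 7 h 30 min
Thu: 10:34 AM–8:31 PM = 9 h 57 min; less 30 min break → 9 h 27 min
Fri: 5:09 AM–2:27 PM = 9 h 18 min; less 30 min break → 8 h 48 min
Sat: 7:56 AM–4:49 PM = 8 h 53 min; less 30 min break → 8 h 23 min
Sun: 7:02 AM–4:06 PM = 9 h 4 min; less 30 min break → 8 h 34 min
Total worked: 52 h 1 min = 3121 min.
Regular 44 h 0 min = 2640 min at €40.00/h; overtime 8 h 1 min = 481 min at €60.00/h.
Pay = (2640 × €40.00 + 481 × €60.00) ÷ 60 = €2241.00.

€2241.00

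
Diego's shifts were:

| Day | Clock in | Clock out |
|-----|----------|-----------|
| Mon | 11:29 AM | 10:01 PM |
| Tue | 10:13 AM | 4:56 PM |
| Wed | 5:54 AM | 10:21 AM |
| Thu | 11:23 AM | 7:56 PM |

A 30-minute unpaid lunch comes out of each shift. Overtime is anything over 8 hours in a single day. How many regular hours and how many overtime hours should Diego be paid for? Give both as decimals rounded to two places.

Regular 26.17 hours, overtime 2.08 hours

Mon: 11:29 AM–10:01 PM = 10 h 32 min; less 30 min break → 10 h 2 min
Tue: 10:13 AM–4:56 PM = 6 h 43 min; less 30 min break → 6 h 13 min
Wed: 5:54 AM–10:21 AM = 4 h 27 min; less 30 min break → 3 h 57 min
Thu: 11:23 AM–7:56 PM = 8 h 33 min; less 30 min break → 8 h 3 min
Mon reg 8 h 0 min / OT 2 h 2 min; Tue reg 6 h 13 min / OT 0 h 0 min; Wed reg 3 h 57 min / OT 0 h 0 min; Thu reg 8 h 0 min / OT 0 h 3 min.
Totals: regular 26 h 10 min, overtime 2 h 5 min.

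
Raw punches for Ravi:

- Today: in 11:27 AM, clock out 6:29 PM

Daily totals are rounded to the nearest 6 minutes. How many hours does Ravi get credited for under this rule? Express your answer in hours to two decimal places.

Today: 11:27 AM–6:29 PM = 7 h 2 min → rounds to 7 h 0 min

7.00 hours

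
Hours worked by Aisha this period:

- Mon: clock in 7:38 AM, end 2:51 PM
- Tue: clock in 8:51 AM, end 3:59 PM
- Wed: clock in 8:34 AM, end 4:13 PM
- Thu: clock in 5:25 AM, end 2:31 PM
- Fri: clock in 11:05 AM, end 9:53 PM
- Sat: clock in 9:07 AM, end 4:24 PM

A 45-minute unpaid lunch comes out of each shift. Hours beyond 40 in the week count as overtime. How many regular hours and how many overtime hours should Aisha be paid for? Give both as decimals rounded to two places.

Regular 40.00 hours, overtime 4.68 hours

Mon: 7:38 AM–2:51 PM = 7 h 13 min; less 45 min break → 6 h 28 min
Tue: 8:51 AM–3:59 PM = 7 h 8 min; less 45 min break → 6 h 23 min
Wed: 8:34 AM–4:13 PM = 7 h 39 min; less 45 min break → 6 h 54 min
Thu: 5:25 AM–2:31 PM = 9 h 6 min; less 45 min break → 8 h 21 min
Fri: 11:05 AM–9:53 PM = 10 h 48 min; less 45 min break → 10 h 3 min
Sat: 9:07 AM–4:24 PM = 7 h 17 min; less 45 min break → 6 h 32 min
Total worked: 44 h 41 min = 44.68 h.
Threshold 40 h → overtime 4 h 41 min, regular 40 h 0 min.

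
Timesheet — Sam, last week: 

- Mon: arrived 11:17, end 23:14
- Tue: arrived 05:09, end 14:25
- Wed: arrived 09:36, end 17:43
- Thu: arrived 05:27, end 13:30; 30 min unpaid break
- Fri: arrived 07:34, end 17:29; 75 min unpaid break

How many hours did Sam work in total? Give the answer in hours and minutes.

45 h 33 min

Mon: 11:17–23:14 = 11 h 57 min
Tue: 05:09–14:25 = 9 h 16 min
Wed: 09:36–17:43 = 8 h 7 min
Thu: 05:27–13:30 = 8 h 3 min; less 30 min break → 7 h 33 min
Fri: 07:34–17:29 = 9 h 55 min; less 75 min break → 8 h 40 min
Total: 11 h 57 min + 9 h 16 min + 8 h 7 min + 7 h 33 min + 8 h 40 min = 45 h 33 min.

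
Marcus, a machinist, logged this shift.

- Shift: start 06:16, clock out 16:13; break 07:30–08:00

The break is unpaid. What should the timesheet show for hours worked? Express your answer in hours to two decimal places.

Shift: 06:16–16:13 = 9 h 57 min; less 30 min break → 9 h 27 min

9.45 hours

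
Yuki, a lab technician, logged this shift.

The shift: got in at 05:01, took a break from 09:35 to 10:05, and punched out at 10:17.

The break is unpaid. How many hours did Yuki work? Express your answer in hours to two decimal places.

The shift: 05:01–10:17 = 5 h 16 min; less 30 min break → 4 h 46 min

4.77 hours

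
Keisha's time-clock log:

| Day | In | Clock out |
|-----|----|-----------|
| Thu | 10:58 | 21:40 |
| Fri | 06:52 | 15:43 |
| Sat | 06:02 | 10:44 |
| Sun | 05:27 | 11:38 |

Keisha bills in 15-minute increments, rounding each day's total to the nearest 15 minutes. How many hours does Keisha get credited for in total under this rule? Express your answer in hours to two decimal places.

30.50 hours

Thu: 10:58–21:40 = 10 h 42 min → rounds to 10 h 45 min
Fri: 06:52–15:43 = 8 h 51 min → rounds to 8 h 45 min
Sat: 06:02–10:44 = 4 h 42 min → rounds to 4 h 45 min
Sun: 05:27–11:38 = 6 h 11 min → rounds to 6 h 15 min
Total credited: 30 h 30 min.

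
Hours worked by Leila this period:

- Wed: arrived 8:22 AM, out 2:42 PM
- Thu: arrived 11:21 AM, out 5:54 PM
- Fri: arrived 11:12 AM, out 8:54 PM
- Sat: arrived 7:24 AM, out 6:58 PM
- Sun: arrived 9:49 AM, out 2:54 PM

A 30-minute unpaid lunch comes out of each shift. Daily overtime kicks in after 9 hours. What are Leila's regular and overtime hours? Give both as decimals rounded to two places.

Regular 34.47 hours, overtime 2.27 hours

Wed: 8:22 AM–2:42 PM = 6 h 20 min; less 30 min break → 5 h 50 min
Thu: 11:21 AM–5:54 PM = 6 h 33 min; less 30 min break → 6 h 3 min
Fri: 11:12 AM–8:54 PM = 9 h 42 min; less 30 min break → 9 h 12 min
Sat: 7:24 AM–6:58 PM = 11 h 34 min; less 30 min break → 11 h 4 min
Sun: 9:49 AM–2:54 PM = 5 h 5 min; less 30 min break → 4 h 35 min
Wed reg 5 h 50 min / OT 0 h 0 min; Thu reg 6 h 3 min / OT 0 h 0 min; Fri reg 9 h 0 min / OT 0 h 12 min; Sat reg 9 h 0 min / OT 2 h 4 min; Sun reg 4 h 35 min / OT 0 h 0 min.
Totals: regular 34 h 28 min, overtime 2 h 16 min.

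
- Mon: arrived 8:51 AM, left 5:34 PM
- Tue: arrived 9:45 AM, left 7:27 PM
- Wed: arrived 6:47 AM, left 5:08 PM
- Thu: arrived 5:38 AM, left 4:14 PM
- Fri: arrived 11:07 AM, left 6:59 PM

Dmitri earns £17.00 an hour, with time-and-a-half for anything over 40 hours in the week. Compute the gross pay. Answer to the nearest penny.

Mon: 8:51 AM–5:34 PM = 8 h 43 min
Tue: 9:45 AM–7:27 PM = 9 h 42 min
Wed: 6:47 AM–5:08 PM = 10 h 21 min
Thu: 5:38 AM–4:14 PM = 10 h 36 min
Fri: 11:07 AM–6:59 PM = 7 h 52 min
Total worked: 47 h 14 min = 2834 min.
Regular 40 h 0 min = 2400 min at £17.00/h; overtime 7 h 14 min = 434 min at £25.50/h.
Pay = (2400 × £17.00 + 434 × £25.50) ÷ 60 = £864.45.

£864.45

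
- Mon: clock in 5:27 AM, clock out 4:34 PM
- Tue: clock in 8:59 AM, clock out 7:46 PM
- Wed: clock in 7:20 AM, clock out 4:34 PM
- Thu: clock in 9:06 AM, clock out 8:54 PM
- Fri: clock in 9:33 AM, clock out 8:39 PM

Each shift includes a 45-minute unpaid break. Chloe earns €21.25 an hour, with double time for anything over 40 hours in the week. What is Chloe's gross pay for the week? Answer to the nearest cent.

€1287.04

Mon: 5:27 AM–4:34 PM = 11 h 7 min; less 45 min break → 10 h 22 min
Tue: 8:59 AM–7:46 PM = 10 h 47 min; less 45 min break → 10 h 2 min
Wed: 7:20 AM–4:34 PM = 9 h 14 min; less 45 min break → 8 h 29 min
Thu: 9:06 AM–8:54 PM = 11 h 48 min; less 45 min break → 11 h 3 min
Fri: 9:33 AM–8:39 PM = 11 h 6 min; less 45 min break → 10 h 21 min
Total worked: 50 h 17 min = 3017 min.
Regular 40 h 0 min = 2400 min at €21.25/h; overtime 10 h 17 min = 617 min at €42.50/h.
Pay = (2400 × €21.25 + 617 × €42.50) ÷ 60 = €1287.04.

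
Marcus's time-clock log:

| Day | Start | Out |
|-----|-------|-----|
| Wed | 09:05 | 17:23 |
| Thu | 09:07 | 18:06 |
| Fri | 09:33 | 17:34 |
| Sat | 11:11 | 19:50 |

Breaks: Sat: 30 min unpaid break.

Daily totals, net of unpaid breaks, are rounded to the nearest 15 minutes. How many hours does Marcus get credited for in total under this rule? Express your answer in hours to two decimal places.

33.50 hours

Wed: 09:05–17:23 = 8 h 18 min → rounds to 8 h 15 min
Thu: 09:07–18:06 = 8 h 59 min → rounds to 9 h 0 min
Fri: 09:33–17:34 = 8 h 1 min → rounds to 8 h 0 min
Sat: 11:11–19:50 = 8 h 39 min − 30 min = 8 h 9 min → rounds to 8 h 15 min
Total credited: 33 h 30 min.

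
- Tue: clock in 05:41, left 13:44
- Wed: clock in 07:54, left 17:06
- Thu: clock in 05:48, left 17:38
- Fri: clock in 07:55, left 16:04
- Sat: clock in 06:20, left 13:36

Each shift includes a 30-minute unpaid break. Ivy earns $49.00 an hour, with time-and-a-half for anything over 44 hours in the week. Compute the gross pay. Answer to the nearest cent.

$2058.00

Tue: 05:41–13:44 = 8 h 3 min; less 30 min break → 7 h 33 min
Wed: 07:54–17:06 = 9 h 12 min; less 30 min break → 8 h 42 min
Thu: 05:48–17:38 = 11 h 50 min; less 30 min break → 11 h 20 min
Fri: 07:55–16:04 = 8 h 9 min; less 30 min break → 7 h 39 min
Sat: 06:20–13:36 = 7 h 16 min; less 30 min break → 6 h 46 min
Total worked: 42 h 0 min = 2520 min.
Regular 42 h 0 min = 2520 min at $49.00/h; overtime 0 h 0 min = 0 min at $73.50/h.
Pay = (2520 × $49.00 + 0 × $73.50) ÷ 60 = $2058.00.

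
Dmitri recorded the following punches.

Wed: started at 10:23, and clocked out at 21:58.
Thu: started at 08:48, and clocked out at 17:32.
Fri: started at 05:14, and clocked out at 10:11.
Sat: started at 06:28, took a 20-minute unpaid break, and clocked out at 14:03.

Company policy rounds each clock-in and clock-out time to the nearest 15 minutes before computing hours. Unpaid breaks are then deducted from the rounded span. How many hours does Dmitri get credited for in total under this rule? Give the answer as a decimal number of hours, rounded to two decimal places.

32.42 hours

Wed: in 10:23→10:30, out 21:58→22:00; 11 h 30 min
Thu: in 08:48→08:45, out 17:32→17:30; 8 h 45 min
Fri: in 05:14→05:15, out 10:11→10:15; 5 h 0 min
Sat: in 06:28→06:30, out 14:03→14:00; 7 h 30 min − 20 min = 7 h 10 min
Total credited: 32 h 25 min.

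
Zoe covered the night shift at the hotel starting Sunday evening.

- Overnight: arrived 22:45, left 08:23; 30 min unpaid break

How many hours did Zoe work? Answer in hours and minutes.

9 h 8 min

Overnight: 22:45 → midnight = 1 h 15 min; midnight → 08:23 = 8 h 23 min; span 9 h 38 min; less 30 min break → 9 h 8 min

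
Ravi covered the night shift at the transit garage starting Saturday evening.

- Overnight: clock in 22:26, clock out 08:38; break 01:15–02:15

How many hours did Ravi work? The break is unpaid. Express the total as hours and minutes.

Overnight: 22:26 → midnight = 1 h 34 min; midnight → 08:38 = 8 h 38 min; span 10 h 12 min; less 60 min break → 9 h 12 min

9 h 12 min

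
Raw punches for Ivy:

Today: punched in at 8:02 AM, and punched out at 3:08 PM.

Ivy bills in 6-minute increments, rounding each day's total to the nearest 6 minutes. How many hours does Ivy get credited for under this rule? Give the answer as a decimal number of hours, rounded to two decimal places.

Today: 8:02 AM–3:08 PM = 7 h 6 min → rounds to 7 h 6 min

7.10 hours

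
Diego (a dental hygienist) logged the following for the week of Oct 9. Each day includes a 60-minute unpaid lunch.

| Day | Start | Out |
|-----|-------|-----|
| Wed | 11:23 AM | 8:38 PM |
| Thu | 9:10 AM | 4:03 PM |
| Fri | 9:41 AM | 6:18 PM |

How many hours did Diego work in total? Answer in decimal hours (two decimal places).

Wed: 11:23 AM–8:38 PM = 9 h 15 min; less 60 min break → 8 h 15 min
Thu: 9:10 AM–4:03 PM = 6 h 53 min; less 60 min break → 5 h 53 min
Fri: 9:41 AM–6:18 PM = 8 h 37 min; less 60 min break → 7 h 37 min
Total: 8 h 15 min + 5 h 53 min + 7 h 37 min = 21 h 45 min.

21.75 hours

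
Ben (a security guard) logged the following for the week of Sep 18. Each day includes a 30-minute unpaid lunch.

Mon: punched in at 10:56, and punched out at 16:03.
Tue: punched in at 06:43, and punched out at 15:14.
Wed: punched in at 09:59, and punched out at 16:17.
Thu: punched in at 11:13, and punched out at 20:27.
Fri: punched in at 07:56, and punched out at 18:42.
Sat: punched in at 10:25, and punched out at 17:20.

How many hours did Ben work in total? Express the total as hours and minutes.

Mon: 10:56–16:03 = 5 h 7 min; less 30 min break → 4 h 37 min
Tue: 06:43–15:14 = 8 h 31 min; less 30 min break → 8 h 1 min
Wed: 09:59–16:17 = 6 h 18 min; less 30 min break → 5 h 48 min
Thu: 11:13–20:27 = 9 h 14 min; less 30 min break → 8 h 44 min
Fri: 07:56–18:42 = 10 h 46 min; less 30 min break → 10 h 16 min
Sat: 10:25–17:20 = 6 h 55 min; less 30 min break → 6 h 25 min
Total: 4 h 37 min + 8 h 1 min + 5 h 48 min + 8 h 44 min + 10 h 16 min + 6 h 25 min = 43 h 51 min.

43 h 51 min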